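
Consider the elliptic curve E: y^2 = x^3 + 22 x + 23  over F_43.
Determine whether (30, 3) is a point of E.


Check whether y^2 = x^3 + 22 x + 23 (mod 43) for (x, y) = (30, 3).
LHS: y^2 = 3^2 mod 43 = 9
RHS: x^3 + 22 x + 23 = 30^3 + 22*30 + 23 mod 43 = 34
LHS != RHS

No, not on the curve


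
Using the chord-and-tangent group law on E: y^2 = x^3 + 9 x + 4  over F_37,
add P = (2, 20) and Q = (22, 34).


P != Q, so use the chord formula.
s = (y2 - y1) / (x2 - x1) = (14) / (20) mod 37 = 34
x3 = s^2 - x1 - x2 mod 37 = 34^2 - 2 - 22 = 22
y3 = s (x1 - x3) - y1 mod 37 = 34 * (2 - 22) - 20 = 3

P + Q = (22, 3)


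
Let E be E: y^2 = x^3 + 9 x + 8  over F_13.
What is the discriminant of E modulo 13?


4 a^3 + 27 b^2 = 4*9^3 + 27*8^2 = 2916 + 1728 = 4644
Delta = -16 * (4644) = -74304
Delta mod 13 = 4

Delta = 4 (mod 13)


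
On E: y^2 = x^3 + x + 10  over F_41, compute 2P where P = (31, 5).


Doubling: s = (3 x1^2 + a) / (2 y1)
s = (3*31^2 + 1) / (2*5) mod 41 = 26
x3 = s^2 - 2 x1 mod 41 = 26^2 - 2*31 = 40
y3 = s (x1 - x3) - y1 mod 41 = 26 * (31 - 40) - 5 = 7

2P = (40, 7)


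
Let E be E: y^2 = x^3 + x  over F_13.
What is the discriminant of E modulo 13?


4 a^3 + 27 b^2 = 4*1^3 + 27*0^2 = 4 + 0 = 4
Delta = -16 * (4) = -64
Delta mod 13 = 1

Delta = 1 (mod 13)


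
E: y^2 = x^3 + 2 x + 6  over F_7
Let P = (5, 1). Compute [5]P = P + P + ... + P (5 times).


k = 5 = 101_2 (binary, LSB first: 101)
Double-and-add from P = (5, 1):
  bit 0 = 1: acc = O + (5, 1) = (5, 1)
  bit 1 = 0: acc unchanged = (5, 1)
  bit 2 = 1: acc = (5, 1) + (1, 3) = (3, 5)

5P = (3, 5)


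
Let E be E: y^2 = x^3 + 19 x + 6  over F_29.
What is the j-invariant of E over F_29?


Delta = -16(4 a^3 + 27 b^2) mod 29 = 18
-1728 * (4 a)^3 = -1728 * (4*19)^3 mod 29 = 7
j = 7 * 18^(-1) mod 29 = 2

j = 2 (mod 29)


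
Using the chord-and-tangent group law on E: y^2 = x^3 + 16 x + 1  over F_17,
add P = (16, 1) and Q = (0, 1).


P != Q, so use the chord formula.
s = (y2 - y1) / (x2 - x1) = (0) / (1) mod 17 = 0
x3 = s^2 - x1 - x2 mod 17 = 0^2 - 16 - 0 = 1
y3 = s (x1 - x3) - y1 mod 17 = 0 * (16 - 1) - 1 = 16

P + Q = (1, 16)


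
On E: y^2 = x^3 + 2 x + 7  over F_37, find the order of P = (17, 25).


Compute successive multiples of P until we hit O:
  1P = (17, 25)
  2P = (29, 21)
  3P = (24, 2)
  4P = (0, 9)
  5P = (31, 1)
  6P = (1, 11)
  7P = (3, 15)
  8P = (16, 18)
  ... (continuing to 17P)
  17P = O

ord(P) = 17


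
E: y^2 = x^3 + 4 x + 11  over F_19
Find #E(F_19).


For each x in F_19, count y with y^2 = x^3 + 4 x + 11 mod 19:
  x = 0: RHS = 11, y in [7, 12]  -> 2 point(s)
  x = 1: RHS = 16, y in [4, 15]  -> 2 point(s)
  x = 5: RHS = 4, y in [2, 17]  -> 2 point(s)
  x = 6: RHS = 4, y in [2, 17]  -> 2 point(s)
  x = 8: RHS = 4, y in [2, 17]  -> 2 point(s)
  x = 9: RHS = 16, y in [4, 15]  -> 2 point(s)
  x = 10: RHS = 6, y in [5, 14]  -> 2 point(s)
  x = 12: RHS = 1, y in [1, 18]  -> 2 point(s)
  x = 15: RHS = 7, y in [8, 11]  -> 2 point(s)
  x = 18: RHS = 6, y in [5, 14]  -> 2 point(s)
Affine points: 20. Add the point at infinity: total = 21.

#E(F_19) = 21


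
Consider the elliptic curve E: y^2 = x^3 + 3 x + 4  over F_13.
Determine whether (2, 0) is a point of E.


Check whether y^2 = x^3 + 3 x + 4 (mod 13) for (x, y) = (2, 0).
LHS: y^2 = 0^2 mod 13 = 0
RHS: x^3 + 3 x + 4 = 2^3 + 3*2 + 4 mod 13 = 5
LHS != RHS

No, not on the curve


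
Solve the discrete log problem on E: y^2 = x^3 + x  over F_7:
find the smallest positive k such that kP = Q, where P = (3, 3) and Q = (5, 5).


Enumerate multiples of P until we hit Q = (5, 5):
  1P = (3, 3)
  2P = (1, 4)
  3P = (5, 5)
Match found at i = 3.

k = 3


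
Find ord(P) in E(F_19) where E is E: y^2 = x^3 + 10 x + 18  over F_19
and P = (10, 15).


Compute successive multiples of P until we hit O:
  1P = (10, 15)
  2P = (15, 3)
  3P = (18, 8)
  4P = (17, 3)
  5P = (12, 2)
  6P = (6, 16)
  7P = (9, 18)
  8P = (9, 1)
  ... (continuing to 15P)
  15P = O

ord(P) = 15


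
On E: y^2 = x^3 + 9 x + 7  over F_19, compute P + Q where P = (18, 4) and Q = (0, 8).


P != Q, so use the chord formula.
s = (y2 - y1) / (x2 - x1) = (4) / (1) mod 19 = 4
x3 = s^2 - x1 - x2 mod 19 = 4^2 - 18 - 0 = 17
y3 = s (x1 - x3) - y1 mod 19 = 4 * (18 - 17) - 4 = 0

P + Q = (17, 0)


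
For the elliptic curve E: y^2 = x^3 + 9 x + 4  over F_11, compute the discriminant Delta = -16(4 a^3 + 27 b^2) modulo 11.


4 a^3 + 27 b^2 = 4*9^3 + 27*4^2 = 2916 + 432 = 3348
Delta = -16 * (3348) = -53568
Delta mod 11 = 2

Delta = 2 (mod 11)


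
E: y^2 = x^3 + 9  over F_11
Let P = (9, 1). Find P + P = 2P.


Doubling: s = (3 x1^2 + a) / (2 y1)
s = (3*9^2 + 0) / (2*1) mod 11 = 6
x3 = s^2 - 2 x1 mod 11 = 6^2 - 2*9 = 7
y3 = s (x1 - x3) - y1 mod 11 = 6 * (9 - 7) - 1 = 0

2P = (7, 0)


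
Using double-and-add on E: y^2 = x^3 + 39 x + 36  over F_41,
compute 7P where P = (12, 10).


k = 7 = 111_2 (binary, LSB first: 111)
Double-and-add from P = (12, 10):
  bit 0 = 1: acc = O + (12, 10) = (12, 10)
  bit 1 = 1: acc = (12, 10) + (18, 25) = (7, 23)
  bit 2 = 1: acc = (7, 23) + (14, 28) = (18, 16)

7P = (18, 16)


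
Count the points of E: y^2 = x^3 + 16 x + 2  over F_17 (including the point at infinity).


For each x in F_17, count y with y^2 = x^3 + 16 x + 2 mod 17:
  x = 0: RHS = 2, y in [6, 11]  -> 2 point(s)
  x = 1: RHS = 2, y in [6, 11]  -> 2 point(s)
  x = 2: RHS = 8, y in [5, 12]  -> 2 point(s)
  x = 3: RHS = 9, y in [3, 14]  -> 2 point(s)
  x = 6: RHS = 8, y in [5, 12]  -> 2 point(s)
  x = 7: RHS = 15, y in [7, 10]  -> 2 point(s)
  x = 8: RHS = 13, y in [8, 9]  -> 2 point(s)
  x = 9: RHS = 8, y in [5, 12]  -> 2 point(s)
  x = 11: RHS = 13, y in [8, 9]  -> 2 point(s)
  x = 12: RHS = 1, y in [1, 16]  -> 2 point(s)
  x = 15: RHS = 13, y in [8, 9]  -> 2 point(s)
  x = 16: RHS = 2, y in [6, 11]  -> 2 point(s)
Affine points: 24. Add the point at infinity: total = 25.

#E(F_17) = 25


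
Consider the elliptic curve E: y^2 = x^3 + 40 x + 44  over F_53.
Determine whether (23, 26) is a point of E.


Check whether y^2 = x^3 + 40 x + 44 (mod 53) for (x, y) = (23, 26).
LHS: y^2 = 26^2 mod 53 = 40
RHS: x^3 + 40 x + 44 = 23^3 + 40*23 + 44 mod 53 = 40
LHS = RHS

Yes, on the curve


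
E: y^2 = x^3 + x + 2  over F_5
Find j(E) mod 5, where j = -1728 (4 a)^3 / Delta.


Delta = -16(4 a^3 + 27 b^2) mod 5 = 3
-1728 * (4 a)^3 = -1728 * (4*1)^3 mod 5 = 3
j = 3 * 3^(-1) mod 5 = 1

j = 1 (mod 5)


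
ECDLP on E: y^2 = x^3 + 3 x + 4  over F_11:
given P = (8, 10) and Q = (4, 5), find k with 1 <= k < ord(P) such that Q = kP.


Enumerate multiples of P until we hit Q = (4, 5):
  1P = (8, 10)
  2P = (0, 2)
  3P = (4, 5)
Match found at i = 3.

k = 3


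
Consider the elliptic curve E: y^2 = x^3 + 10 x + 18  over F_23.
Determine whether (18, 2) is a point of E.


Check whether y^2 = x^3 + 10 x + 18 (mod 23) for (x, y) = (18, 2).
LHS: y^2 = 2^2 mod 23 = 4
RHS: x^3 + 10 x + 18 = 18^3 + 10*18 + 18 mod 23 = 4
LHS = RHS

Yes, on the curve


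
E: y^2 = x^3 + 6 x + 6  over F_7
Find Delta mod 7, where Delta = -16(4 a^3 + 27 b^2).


4 a^3 + 27 b^2 = 4*6^3 + 27*6^2 = 864 + 972 = 1836
Delta = -16 * (1836) = -29376
Delta mod 7 = 3

Delta = 3 (mod 7)


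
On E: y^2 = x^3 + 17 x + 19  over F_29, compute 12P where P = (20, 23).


k = 12 = 1100_2 (binary, LSB first: 0011)
Double-and-add from P = (20, 23):
  bit 0 = 0: acc unchanged = O
  bit 1 = 0: acc unchanged = O
  bit 2 = 1: acc = O + (15, 16) = (15, 16)
  bit 3 = 1: acc = (15, 16) + (4, 8) = (17, 1)

12P = (17, 1)


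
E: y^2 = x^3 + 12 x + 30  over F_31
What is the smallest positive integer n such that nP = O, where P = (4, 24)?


Compute successive multiples of P until we hit O:
  1P = (4, 24)
  2P = (11, 6)
  3P = (3, 0)
  4P = (11, 25)
  5P = (4, 7)
  6P = O

ord(P) = 6


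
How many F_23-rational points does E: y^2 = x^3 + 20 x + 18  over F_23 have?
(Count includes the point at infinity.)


For each x in F_23, count y with y^2 = x^3 + 20 x + 18 mod 23:
  x = 0: RHS = 18, y in [8, 15]  -> 2 point(s)
  x = 1: RHS = 16, y in [4, 19]  -> 2 point(s)
  x = 3: RHS = 13, y in [6, 17]  -> 2 point(s)
  x = 4: RHS = 1, y in [1, 22]  -> 2 point(s)
  x = 5: RHS = 13, y in [6, 17]  -> 2 point(s)
  x = 6: RHS = 9, y in [3, 20]  -> 2 point(s)
  x = 7: RHS = 18, y in [8, 15]  -> 2 point(s)
  x = 8: RHS = 0, y in [0]  -> 1 point(s)
  x = 12: RHS = 8, y in [10, 13]  -> 2 point(s)
  x = 14: RHS = 6, y in [11, 12]  -> 2 point(s)
  x = 15: RHS = 13, y in [6, 17]  -> 2 point(s)
  x = 16: RHS = 18, y in [8, 15]  -> 2 point(s)
  x = 17: RHS = 4, y in [2, 21]  -> 2 point(s)
  x = 18: RHS = 0, y in [0]  -> 1 point(s)
  x = 19: RHS = 12, y in [9, 14]  -> 2 point(s)
  x = 20: RHS = 0, y in [0]  -> 1 point(s)
  x = 21: RHS = 16, y in [4, 19]  -> 2 point(s)
Affine points: 31. Add the point at infinity: total = 32.

#E(F_23) = 32


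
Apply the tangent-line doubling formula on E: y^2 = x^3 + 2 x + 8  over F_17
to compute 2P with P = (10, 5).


Doubling: s = (3 x1^2 + a) / (2 y1)
s = (3*10^2 + 2) / (2*5) mod 17 = 3
x3 = s^2 - 2 x1 mod 17 = 3^2 - 2*10 = 6
y3 = s (x1 - x3) - y1 mod 17 = 3 * (10 - 6) - 5 = 7

2P = (6, 7)


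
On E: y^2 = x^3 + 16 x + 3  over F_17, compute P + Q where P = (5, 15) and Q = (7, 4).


P != Q, so use the chord formula.
s = (y2 - y1) / (x2 - x1) = (6) / (2) mod 17 = 3
x3 = s^2 - x1 - x2 mod 17 = 3^2 - 5 - 7 = 14
y3 = s (x1 - x3) - y1 mod 17 = 3 * (5 - 14) - 15 = 9

P + Q = (14, 9)


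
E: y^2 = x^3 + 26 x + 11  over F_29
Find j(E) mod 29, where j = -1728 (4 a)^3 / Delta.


Delta = -16(4 a^3 + 27 b^2) mod 29 = 3
-1728 * (4 a)^3 = -1728 * (4*26)^3 mod 29 = 28
j = 28 * 3^(-1) mod 29 = 19

j = 19 (mod 29)


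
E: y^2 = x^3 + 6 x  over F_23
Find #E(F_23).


For each x in F_23, count y with y^2 = x^3 + 6 x + 0 mod 23:
  x = 0: RHS = 0, y in [0]  -> 1 point(s)
  x = 8: RHS = 8, y in [10, 13]  -> 2 point(s)
  x = 9: RHS = 1, y in [1, 22]  -> 2 point(s)
  x = 10: RHS = 2, y in [5, 18]  -> 2 point(s)
  x = 12: RHS = 6, y in [11, 12]  -> 2 point(s)
  x = 16: RHS = 6, y in [11, 12]  -> 2 point(s)
  x = 17: RHS = 1, y in [1, 22]  -> 2 point(s)
  x = 18: RHS = 6, y in [11, 12]  -> 2 point(s)
  x = 19: RHS = 4, y in [2, 21]  -> 2 point(s)
  x = 20: RHS = 1, y in [1, 22]  -> 2 point(s)
  x = 21: RHS = 3, y in [7, 16]  -> 2 point(s)
  x = 22: RHS = 16, y in [4, 19]  -> 2 point(s)
Affine points: 23. Add the point at infinity: total = 24.

#E(F_23) = 24


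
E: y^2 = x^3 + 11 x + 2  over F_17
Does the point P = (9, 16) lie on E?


Check whether y^2 = x^3 + 11 x + 2 (mod 17) for (x, y) = (9, 16).
LHS: y^2 = 16^2 mod 17 = 1
RHS: x^3 + 11 x + 2 = 9^3 + 11*9 + 2 mod 17 = 14
LHS != RHS

No, not on the curve


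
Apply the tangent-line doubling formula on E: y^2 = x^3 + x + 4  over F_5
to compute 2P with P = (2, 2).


Doubling: s = (3 x1^2 + a) / (2 y1)
s = (3*2^2 + 1) / (2*2) mod 5 = 2
x3 = s^2 - 2 x1 mod 5 = 2^2 - 2*2 = 0
y3 = s (x1 - x3) - y1 mod 5 = 2 * (2 - 0) - 2 = 2

2P = (0, 2)


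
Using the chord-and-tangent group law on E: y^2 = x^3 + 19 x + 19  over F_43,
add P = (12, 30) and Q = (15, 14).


P != Q, so use the chord formula.
s = (y2 - y1) / (x2 - x1) = (27) / (3) mod 43 = 9
x3 = s^2 - x1 - x2 mod 43 = 9^2 - 12 - 15 = 11
y3 = s (x1 - x3) - y1 mod 43 = 9 * (12 - 11) - 30 = 22

P + Q = (11, 22)


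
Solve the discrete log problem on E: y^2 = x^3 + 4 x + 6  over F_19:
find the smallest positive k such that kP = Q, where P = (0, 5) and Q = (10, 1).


Enumerate multiples of P until we hit Q = (10, 1):
  1P = (0, 5)
  2P = (7, 15)
  3P = (9, 12)
  4P = (16, 10)
  5P = (10, 18)
  6P = (1, 7)
  7P = (3, 8)
  8P = (17, 16)
  9P = (18, 18)
  10P = (18, 1)
  11P = (17, 3)
  12P = (3, 11)
  13P = (1, 12)
  14P = (10, 1)
Match found at i = 14.

k = 14


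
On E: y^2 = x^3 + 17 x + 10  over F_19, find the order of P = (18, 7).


Compute successive multiples of P until we hit O:
  1P = (18, 7)
  2P = (18, 12)
  3P = O

ord(P) = 3


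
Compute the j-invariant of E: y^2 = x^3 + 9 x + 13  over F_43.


Delta = -16(4 a^3 + 27 b^2) mod 43 = 5
-1728 * (4 a)^3 = -1728 * (4*9)^3 mod 43 = 35
j = 35 * 5^(-1) mod 43 = 7

j = 7 (mod 43)


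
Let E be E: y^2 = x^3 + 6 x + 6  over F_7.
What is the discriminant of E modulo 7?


4 a^3 + 27 b^2 = 4*6^3 + 27*6^2 = 864 + 972 = 1836
Delta = -16 * (1836) = -29376
Delta mod 7 = 3

Delta = 3 (mod 7)


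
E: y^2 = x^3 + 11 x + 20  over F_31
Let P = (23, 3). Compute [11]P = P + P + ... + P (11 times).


k = 11 = 1011_2 (binary, LSB first: 1101)
Double-and-add from P = (23, 3):
  bit 0 = 1: acc = O + (23, 3) = (23, 3)
  bit 1 = 1: acc = (23, 3) + (18, 6) = (4, 29)
  bit 2 = 0: acc unchanged = (4, 29)
  bit 3 = 1: acc = (4, 29) + (12, 12) = (20, 5)

11P = (20, 5)


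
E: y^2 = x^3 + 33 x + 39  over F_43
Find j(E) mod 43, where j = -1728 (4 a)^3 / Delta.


Delta = -16(4 a^3 + 27 b^2) mod 43 = 27
-1728 * (4 a)^3 = -1728 * (4*33)^3 mod 43 = 42
j = 42 * 27^(-1) mod 43 = 35

j = 35 (mod 43)


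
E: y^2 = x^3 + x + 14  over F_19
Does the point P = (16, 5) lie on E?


Check whether y^2 = x^3 + 1 x + 14 (mod 19) for (x, y) = (16, 5).
LHS: y^2 = 5^2 mod 19 = 6
RHS: x^3 + 1 x + 14 = 16^3 + 1*16 + 14 mod 19 = 3
LHS != RHS

No, not on the curve


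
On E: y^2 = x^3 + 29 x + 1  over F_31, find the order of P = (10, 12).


Compute successive multiples of P until we hit O:
  1P = (10, 12)
  2P = (19, 8)
  3P = (11, 16)
  4P = (26, 17)
  5P = (2, 6)
  6P = (6, 22)
  7P = (29, 20)
  8P = (20, 5)
  ... (continuing to 20P)
  20P = O

ord(P) = 20


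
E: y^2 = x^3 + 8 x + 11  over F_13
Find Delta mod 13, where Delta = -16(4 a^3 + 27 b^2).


4 a^3 + 27 b^2 = 4*8^3 + 27*11^2 = 2048 + 3267 = 5315
Delta = -16 * (5315) = -85040
Delta mod 13 = 6

Delta = 6 (mod 13)


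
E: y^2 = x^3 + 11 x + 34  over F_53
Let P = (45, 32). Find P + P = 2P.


Doubling: s = (3 x1^2 + a) / (2 y1)
s = (3*45^2 + 11) / (2*32) mod 53 = 4
x3 = s^2 - 2 x1 mod 53 = 4^2 - 2*45 = 32
y3 = s (x1 - x3) - y1 mod 53 = 4 * (45 - 32) - 32 = 20

2P = (32, 20)


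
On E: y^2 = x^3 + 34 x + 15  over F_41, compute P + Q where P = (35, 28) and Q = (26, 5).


P != Q, so use the chord formula.
s = (y2 - y1) / (x2 - x1) = (18) / (32) mod 41 = 39
x3 = s^2 - x1 - x2 mod 41 = 39^2 - 35 - 26 = 25
y3 = s (x1 - x3) - y1 mod 41 = 39 * (35 - 25) - 28 = 34

P + Q = (25, 34)


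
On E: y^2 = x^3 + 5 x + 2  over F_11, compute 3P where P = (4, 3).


k = 3 = 11_2 (binary, LSB first: 11)
Double-and-add from P = (4, 3):
  bit 0 = 1: acc = O + (4, 3) = (4, 3)
  bit 1 = 1: acc = (4, 3) + (8, 2) = (8, 9)

3P = (8, 9)


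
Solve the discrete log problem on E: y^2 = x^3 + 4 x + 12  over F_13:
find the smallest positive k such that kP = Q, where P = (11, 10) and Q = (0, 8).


Enumerate multiples of P until we hit Q = (0, 8):
  1P = (11, 10)
  2P = (1, 11)
  3P = (4, 1)
  4P = (10, 8)
  5P = (9, 7)
  6P = (5, 12)
  7P = (0, 8)
Match found at i = 7.

k = 7


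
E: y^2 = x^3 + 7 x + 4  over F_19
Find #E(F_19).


For each x in F_19, count y with y^2 = x^3 + 7 x + 4 mod 19:
  x = 0: RHS = 4, y in [2, 17]  -> 2 point(s)
  x = 2: RHS = 7, y in [8, 11]  -> 2 point(s)
  x = 4: RHS = 1, y in [1, 18]  -> 2 point(s)
  x = 7: RHS = 16, y in [4, 15]  -> 2 point(s)
  x = 9: RHS = 17, y in [6, 13]  -> 2 point(s)
  x = 11: RHS = 6, y in [5, 14]  -> 2 point(s)
  x = 12: RHS = 11, y in [7, 12]  -> 2 point(s)
  x = 15: RHS = 7, y in [8, 11]  -> 2 point(s)
  x = 17: RHS = 1, y in [1, 18]  -> 2 point(s)
Affine points: 18. Add the point at infinity: total = 19.

#E(F_19) = 19


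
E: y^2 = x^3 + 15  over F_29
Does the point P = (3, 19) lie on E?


Check whether y^2 = x^3 + 0 x + 15 (mod 29) for (x, y) = (3, 19).
LHS: y^2 = 19^2 mod 29 = 13
RHS: x^3 + 0 x + 15 = 3^3 + 0*3 + 15 mod 29 = 13
LHS = RHS

Yes, on the curve


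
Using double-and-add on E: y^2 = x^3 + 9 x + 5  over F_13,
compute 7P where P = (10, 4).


k = 7 = 111_2 (binary, LSB first: 111)
Double-and-add from P = (10, 4):
  bit 0 = 1: acc = O + (10, 4) = (10, 4)
  bit 1 = 1: acc = (10, 4) + (10, 9) = O
  bit 2 = 1: acc = O + (10, 4) = (10, 4)

7P = (10, 4)


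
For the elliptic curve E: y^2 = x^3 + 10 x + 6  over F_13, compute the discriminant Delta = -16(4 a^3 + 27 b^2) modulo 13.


4 a^3 + 27 b^2 = 4*10^3 + 27*6^2 = 4000 + 972 = 4972
Delta = -16 * (4972) = -79552
Delta mod 13 = 8

Delta = 8 (mod 13)


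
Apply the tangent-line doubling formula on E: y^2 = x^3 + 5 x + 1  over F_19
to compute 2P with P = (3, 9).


Doubling: s = (3 x1^2 + a) / (2 y1)
s = (3*3^2 + 5) / (2*9) mod 19 = 6
x3 = s^2 - 2 x1 mod 19 = 6^2 - 2*3 = 11
y3 = s (x1 - x3) - y1 mod 19 = 6 * (3 - 11) - 9 = 0

2P = (11, 0)


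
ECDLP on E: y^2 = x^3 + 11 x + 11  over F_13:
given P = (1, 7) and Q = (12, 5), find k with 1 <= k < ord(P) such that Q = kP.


Enumerate multiples of P until we hit Q = (12, 5):
  1P = (1, 7)
  2P = (12, 8)
  3P = (10, 4)
  4P = (5, 3)
  5P = (8, 0)
  6P = (5, 10)
  7P = (10, 9)
  8P = (12, 5)
Match found at i = 8.

k = 8


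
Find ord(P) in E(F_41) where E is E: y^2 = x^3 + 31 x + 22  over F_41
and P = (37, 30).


Compute successive multiples of P until we hit O:
  1P = (37, 30)
  2P = (12, 20)
  3P = (2, 25)
  4P = (38, 5)
  5P = (17, 3)
  6P = (33, 0)
  7P = (17, 38)
  8P = (38, 36)
  ... (continuing to 12P)
  12P = O

ord(P) = 12


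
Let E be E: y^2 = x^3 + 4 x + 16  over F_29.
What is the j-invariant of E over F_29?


Delta = -16(4 a^3 + 27 b^2) mod 29 = 7
-1728 * (4 a)^3 = -1728 * (4*4)^3 mod 29 = 26
j = 26 * 7^(-1) mod 29 = 12

j = 12 (mod 29)


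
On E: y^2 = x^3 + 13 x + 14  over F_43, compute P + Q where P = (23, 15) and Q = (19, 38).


P != Q, so use the chord formula.
s = (y2 - y1) / (x2 - x1) = (23) / (39) mod 43 = 5
x3 = s^2 - x1 - x2 mod 43 = 5^2 - 23 - 19 = 26
y3 = s (x1 - x3) - y1 mod 43 = 5 * (23 - 26) - 15 = 13

P + Q = (26, 13)


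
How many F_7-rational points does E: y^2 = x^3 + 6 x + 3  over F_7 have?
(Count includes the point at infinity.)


For each x in F_7, count y with y^2 = x^3 + 6 x + 3 mod 7:
  x = 2: RHS = 2, y in [3, 4]  -> 2 point(s)
  x = 4: RHS = 0, y in [0]  -> 1 point(s)
  x = 5: RHS = 4, y in [2, 5]  -> 2 point(s)
Affine points: 5. Add the point at infinity: total = 6.

#E(F_7) = 6


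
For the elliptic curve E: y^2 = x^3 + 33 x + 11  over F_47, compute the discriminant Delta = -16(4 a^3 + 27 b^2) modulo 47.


4 a^3 + 27 b^2 = 4*33^3 + 27*11^2 = 143748 + 3267 = 147015
Delta = -16 * (147015) = -2352240
Delta mod 47 = 16

Delta = 16 (mod 47)


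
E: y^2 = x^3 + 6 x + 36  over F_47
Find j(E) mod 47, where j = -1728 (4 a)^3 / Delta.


Delta = -16(4 a^3 + 27 b^2) mod 47 = 33
-1728 * (4 a)^3 = -1728 * (4*6)^3 mod 47 = 19
j = 19 * 33^(-1) mod 47 = 2

j = 2 (mod 47)


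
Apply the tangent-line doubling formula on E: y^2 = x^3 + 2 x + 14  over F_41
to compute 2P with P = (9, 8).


Doubling: s = (3 x1^2 + a) / (2 y1)
s = (3*9^2 + 2) / (2*8) mod 41 = 23
x3 = s^2 - 2 x1 mod 41 = 23^2 - 2*9 = 19
y3 = s (x1 - x3) - y1 mod 41 = 23 * (9 - 19) - 8 = 8

2P = (19, 8)


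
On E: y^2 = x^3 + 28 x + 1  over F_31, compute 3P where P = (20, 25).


k = 3 = 11_2 (binary, LSB first: 11)
Double-and-add from P = (20, 25):
  bit 0 = 1: acc = O + (20, 25) = (20, 25)
  bit 1 = 1: acc = (20, 25) + (23, 3) = (28, 13)

3P = (28, 13)


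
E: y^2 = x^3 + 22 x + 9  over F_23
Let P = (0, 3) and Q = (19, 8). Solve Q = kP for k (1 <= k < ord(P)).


Enumerate multiples of P until we hit Q = (19, 8):
  1P = (0, 3)
  2P = (16, 15)
  3P = (9, 19)
  4P = (20, 10)
  5P = (11, 15)
  6P = (13, 10)
  7P = (19, 8)
Match found at i = 7.

k = 7


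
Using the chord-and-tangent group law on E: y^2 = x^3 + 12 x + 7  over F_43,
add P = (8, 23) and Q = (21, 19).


P != Q, so use the chord formula.
s = (y2 - y1) / (x2 - x1) = (39) / (13) mod 43 = 3
x3 = s^2 - x1 - x2 mod 43 = 3^2 - 8 - 21 = 23
y3 = s (x1 - x3) - y1 mod 43 = 3 * (8 - 23) - 23 = 18

P + Q = (23, 18)


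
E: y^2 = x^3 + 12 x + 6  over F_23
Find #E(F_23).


For each x in F_23, count y with y^2 = x^3 + 12 x + 6 mod 23:
  x = 0: RHS = 6, y in [11, 12]  -> 2 point(s)
  x = 3: RHS = 0, y in [0]  -> 1 point(s)
  x = 4: RHS = 3, y in [7, 16]  -> 2 point(s)
  x = 6: RHS = 18, y in [8, 15]  -> 2 point(s)
  x = 8: RHS = 16, y in [4, 19]  -> 2 point(s)
  x = 13: RHS = 13, y in [6, 17]  -> 2 point(s)
  x = 16: RHS = 16, y in [4, 19]  -> 2 point(s)
  x = 19: RHS = 9, y in [3, 20]  -> 2 point(s)
  x = 20: RHS = 12, y in [9, 14]  -> 2 point(s)
  x = 22: RHS = 16, y in [4, 19]  -> 2 point(s)
Affine points: 19. Add the point at infinity: total = 20.

#E(F_23) = 20


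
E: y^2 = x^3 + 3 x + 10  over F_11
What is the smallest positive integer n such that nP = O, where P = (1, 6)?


Compute successive multiples of P until we hit O:
  1P = (1, 6)
  2P = (1, 5)
  3P = O

ord(P) = 3


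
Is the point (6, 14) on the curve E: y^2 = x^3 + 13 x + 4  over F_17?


Check whether y^2 = x^3 + 13 x + 4 (mod 17) for (x, y) = (6, 14).
LHS: y^2 = 14^2 mod 17 = 9
RHS: x^3 + 13 x + 4 = 6^3 + 13*6 + 4 mod 17 = 9
LHS = RHS

Yes, on the curve


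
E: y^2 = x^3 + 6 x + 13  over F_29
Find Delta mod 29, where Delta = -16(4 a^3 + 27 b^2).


4 a^3 + 27 b^2 = 4*6^3 + 27*13^2 = 864 + 4563 = 5427
Delta = -16 * (5427) = -86832
Delta mod 29 = 23

Delta = 23 (mod 29)


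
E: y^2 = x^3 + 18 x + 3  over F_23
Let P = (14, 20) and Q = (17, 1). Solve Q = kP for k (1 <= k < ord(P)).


Enumerate multiples of P until we hit Q = (17, 1):
  1P = (14, 20)
  2P = (7, 9)
  3P = (4, 22)
  4P = (17, 22)
  5P = (18, 8)
  6P = (0, 7)
  7P = (2, 1)
  8P = (2, 22)
  9P = (0, 16)
  10P = (18, 15)
  11P = (17, 1)
Match found at i = 11.

k = 11


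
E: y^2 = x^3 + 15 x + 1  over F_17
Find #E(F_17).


For each x in F_17, count y with y^2 = x^3 + 15 x + 1 mod 17:
  x = 0: RHS = 1, y in [1, 16]  -> 2 point(s)
  x = 1: RHS = 0, y in [0]  -> 1 point(s)
  x = 6: RHS = 1, y in [1, 16]  -> 2 point(s)
  x = 8: RHS = 4, y in [2, 15]  -> 2 point(s)
  x = 9: RHS = 15, y in [7, 10]  -> 2 point(s)
  x = 11: RHS = 1, y in [1, 16]  -> 2 point(s)
  x = 13: RHS = 13, y in [8, 9]  -> 2 point(s)
  x = 16: RHS = 2, y in [6, 11]  -> 2 point(s)
Affine points: 15. Add the point at infinity: total = 16.

#E(F_17) = 16


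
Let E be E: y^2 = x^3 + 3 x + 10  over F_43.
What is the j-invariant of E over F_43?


Delta = -16(4 a^3 + 27 b^2) mod 43 = 7
-1728 * (4 a)^3 = -1728 * (4*3)^3 mod 43 = 22
j = 22 * 7^(-1) mod 43 = 40

j = 40 (mod 43)


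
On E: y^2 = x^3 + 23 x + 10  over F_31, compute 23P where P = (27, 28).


k = 23 = 10111_2 (binary, LSB first: 11101)
Double-and-add from P = (27, 28):
  bit 0 = 1: acc = O + (27, 28) = (27, 28)
  bit 1 = 1: acc = (27, 28) + (18, 5) = (22, 2)
  bit 2 = 1: acc = (22, 2) + (14, 21) = (5, 8)
  bit 3 = 0: acc unchanged = (5, 8)
  bit 4 = 1: acc = (5, 8) + (24, 23) = (21, 12)

23P = (21, 12)


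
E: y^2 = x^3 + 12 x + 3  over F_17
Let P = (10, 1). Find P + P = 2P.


Doubling: s = (3 x1^2 + a) / (2 y1)
s = (3*10^2 + 12) / (2*1) mod 17 = 3
x3 = s^2 - 2 x1 mod 17 = 3^2 - 2*10 = 6
y3 = s (x1 - x3) - y1 mod 17 = 3 * (10 - 6) - 1 = 11

2P = (6, 11)


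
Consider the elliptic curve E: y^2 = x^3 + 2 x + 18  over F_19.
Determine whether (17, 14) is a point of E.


Check whether y^2 = x^3 + 2 x + 18 (mod 19) for (x, y) = (17, 14).
LHS: y^2 = 14^2 mod 19 = 6
RHS: x^3 + 2 x + 18 = 17^3 + 2*17 + 18 mod 19 = 6
LHS = RHS

Yes, on the curve


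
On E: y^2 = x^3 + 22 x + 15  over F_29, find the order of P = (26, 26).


Compute successive multiples of P until we hit O:
  1P = (26, 26)
  2P = (1, 26)
  3P = (2, 3)
  4P = (21, 9)
  5P = (4, 14)
  6P = (12, 8)
  7P = (11, 14)
  8P = (17, 16)
  ... (continuing to 27P)
  27P = O

ord(P) = 27


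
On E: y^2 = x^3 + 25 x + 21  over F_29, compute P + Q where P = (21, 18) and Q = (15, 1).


P != Q, so use the chord formula.
s = (y2 - y1) / (x2 - x1) = (12) / (23) mod 29 = 27
x3 = s^2 - x1 - x2 mod 29 = 27^2 - 21 - 15 = 26
y3 = s (x1 - x3) - y1 mod 29 = 27 * (21 - 26) - 18 = 21

P + Q = (26, 21)


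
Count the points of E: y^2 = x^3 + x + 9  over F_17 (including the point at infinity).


For each x in F_17, count y with y^2 = x^3 + 1 x + 9 mod 17:
  x = 0: RHS = 9, y in [3, 14]  -> 2 point(s)
  x = 2: RHS = 2, y in [6, 11]  -> 2 point(s)
  x = 4: RHS = 9, y in [3, 14]  -> 2 point(s)
  x = 7: RHS = 2, y in [6, 11]  -> 2 point(s)
  x = 8: RHS = 2, y in [6, 11]  -> 2 point(s)
  x = 9: RHS = 16, y in [4, 13]  -> 2 point(s)
  x = 10: RHS = 16, y in [4, 13]  -> 2 point(s)
  x = 11: RHS = 8, y in [5, 12]  -> 2 point(s)
  x = 12: RHS = 15, y in [7, 10]  -> 2 point(s)
  x = 13: RHS = 9, y in [3, 14]  -> 2 point(s)
  x = 14: RHS = 13, y in [8, 9]  -> 2 point(s)
  x = 15: RHS = 16, y in [4, 13]  -> 2 point(s)
Affine points: 24. Add the point at infinity: total = 25.

#E(F_17) = 25


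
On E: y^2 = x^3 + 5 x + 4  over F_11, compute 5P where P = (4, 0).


k = 5 = 101_2 (binary, LSB first: 101)
Double-and-add from P = (4, 0):
  bit 0 = 1: acc = O + (4, 0) = (4, 0)
  bit 1 = 0: acc unchanged = (4, 0)
  bit 2 = 1: acc = (4, 0) + O = (4, 0)

5P = (4, 0)


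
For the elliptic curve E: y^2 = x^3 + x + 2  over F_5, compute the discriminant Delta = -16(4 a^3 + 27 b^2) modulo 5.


4 a^3 + 27 b^2 = 4*1^3 + 27*2^2 = 4 + 108 = 112
Delta = -16 * (112) = -1792
Delta mod 5 = 3

Delta = 3 (mod 5)


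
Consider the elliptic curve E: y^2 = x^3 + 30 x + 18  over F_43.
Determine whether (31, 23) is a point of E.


Check whether y^2 = x^3 + 30 x + 18 (mod 43) for (x, y) = (31, 23).
LHS: y^2 = 23^2 mod 43 = 13
RHS: x^3 + 30 x + 18 = 31^3 + 30*31 + 18 mod 43 = 37
LHS != RHS

No, not on the curve


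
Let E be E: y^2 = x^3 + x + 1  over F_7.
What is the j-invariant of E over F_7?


Delta = -16(4 a^3 + 27 b^2) mod 7 = 1
-1728 * (4 a)^3 = -1728 * (4*1)^3 mod 7 = 1
j = 1 * 1^(-1) mod 7 = 1

j = 1 (mod 7)


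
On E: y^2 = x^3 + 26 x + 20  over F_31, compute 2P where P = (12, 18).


Doubling: s = (3 x1^2 + a) / (2 y1)
s = (3*12^2 + 26) / (2*18) mod 31 = 11
x3 = s^2 - 2 x1 mod 31 = 11^2 - 2*12 = 4
y3 = s (x1 - x3) - y1 mod 31 = 11 * (12 - 4) - 18 = 8

2P = (4, 8)


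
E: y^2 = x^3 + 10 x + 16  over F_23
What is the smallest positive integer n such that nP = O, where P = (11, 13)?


Compute successive multiples of P until we hit O:
  1P = (11, 13)
  2P = (14, 5)
  3P = (0, 19)
  4P = (18, 18)
  5P = (10, 14)
  6P = (3, 2)
  7P = (17, 19)
  8P = (19, 2)
  ... (continuing to 23P)
  23P = O

ord(P) = 23


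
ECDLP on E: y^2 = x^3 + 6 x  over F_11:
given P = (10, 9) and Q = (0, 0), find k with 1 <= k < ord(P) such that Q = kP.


Enumerate multiples of P until we hit Q = (0, 0):
  1P = (10, 9)
  2P = (5, 10)
  3P = (0, 0)
Match found at i = 3.

k = 3


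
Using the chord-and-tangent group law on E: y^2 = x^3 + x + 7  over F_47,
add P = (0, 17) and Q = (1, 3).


P != Q, so use the chord formula.
s = (y2 - y1) / (x2 - x1) = (33) / (1) mod 47 = 33
x3 = s^2 - x1 - x2 mod 47 = 33^2 - 0 - 1 = 7
y3 = s (x1 - x3) - y1 mod 47 = 33 * (0 - 7) - 17 = 34

P + Q = (7, 34)


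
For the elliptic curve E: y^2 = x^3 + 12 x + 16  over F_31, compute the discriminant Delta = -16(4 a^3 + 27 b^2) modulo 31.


4 a^3 + 27 b^2 = 4*12^3 + 27*16^2 = 6912 + 6912 = 13824
Delta = -16 * (13824) = -221184
Delta mod 31 = 1

Delta = 1 (mod 31)


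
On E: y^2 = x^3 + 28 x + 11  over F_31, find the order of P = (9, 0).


Compute successive multiples of P until we hit O:
  1P = (9, 0)
  2P = O

ord(P) = 2


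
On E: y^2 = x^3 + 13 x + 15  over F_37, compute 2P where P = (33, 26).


Doubling: s = (3 x1^2 + a) / (2 y1)
s = (3*33^2 + 13) / (2*26) mod 37 = 9
x3 = s^2 - 2 x1 mod 37 = 9^2 - 2*33 = 15
y3 = s (x1 - x3) - y1 mod 37 = 9 * (33 - 15) - 26 = 25

2P = (15, 25)


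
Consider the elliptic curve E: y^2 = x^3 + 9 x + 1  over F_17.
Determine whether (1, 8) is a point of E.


Check whether y^2 = x^3 + 9 x + 1 (mod 17) for (x, y) = (1, 8).
LHS: y^2 = 8^2 mod 17 = 13
RHS: x^3 + 9 x + 1 = 1^3 + 9*1 + 1 mod 17 = 11
LHS != RHS

No, not on the curve


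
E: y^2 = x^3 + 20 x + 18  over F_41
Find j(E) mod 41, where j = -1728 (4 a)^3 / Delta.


Delta = -16(4 a^3 + 27 b^2) mod 41 = 14
-1728 * (4 a)^3 = -1728 * (4*20)^3 mod 41 = 7
j = 7 * 14^(-1) mod 41 = 21

j = 21 (mod 41)


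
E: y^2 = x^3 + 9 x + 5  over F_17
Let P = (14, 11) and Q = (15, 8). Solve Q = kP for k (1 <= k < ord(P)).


Enumerate multiples of P until we hit Q = (15, 8):
  1P = (14, 11)
  2P = (15, 9)
  3P = (9, 13)
  4P = (3, 5)
  5P = (1, 10)
  6P = (1, 7)
  7P = (3, 12)
  8P = (9, 4)
  9P = (15, 8)
Match found at i = 9.

k = 9


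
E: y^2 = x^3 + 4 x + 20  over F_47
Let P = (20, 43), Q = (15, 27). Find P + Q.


P != Q, so use the chord formula.
s = (y2 - y1) / (x2 - x1) = (31) / (42) mod 47 = 22
x3 = s^2 - x1 - x2 mod 47 = 22^2 - 20 - 15 = 26
y3 = s (x1 - x3) - y1 mod 47 = 22 * (20 - 26) - 43 = 13

P + Q = (26, 13)


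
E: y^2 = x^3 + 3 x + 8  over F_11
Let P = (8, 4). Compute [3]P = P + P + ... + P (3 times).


k = 3 = 11_2 (binary, LSB first: 11)
Double-and-add from P = (8, 4):
  bit 0 = 1: acc = O + (8, 4) = (8, 4)
  bit 1 = 1: acc = (8, 4) + (7, 8) = (1, 1)

3P = (1, 1)


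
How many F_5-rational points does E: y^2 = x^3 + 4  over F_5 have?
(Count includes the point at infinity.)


For each x in F_5, count y with y^2 = x^3 + 0 x + 4 mod 5:
  x = 0: RHS = 4, y in [2, 3]  -> 2 point(s)
  x = 1: RHS = 0, y in [0]  -> 1 point(s)
  x = 3: RHS = 1, y in [1, 4]  -> 2 point(s)
Affine points: 5. Add the point at infinity: total = 6.

#E(F_5) = 6


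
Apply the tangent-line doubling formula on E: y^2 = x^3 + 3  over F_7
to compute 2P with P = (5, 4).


Doubling: s = (3 x1^2 + a) / (2 y1)
s = (3*5^2 + 0) / (2*4) mod 7 = 5
x3 = s^2 - 2 x1 mod 7 = 5^2 - 2*5 = 1
y3 = s (x1 - x3) - y1 mod 7 = 5 * (5 - 1) - 4 = 2

2P = (1, 2)


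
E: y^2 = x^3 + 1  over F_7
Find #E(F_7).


For each x in F_7, count y with y^2 = x^3 + 0 x + 1 mod 7:
  x = 0: RHS = 1, y in [1, 6]  -> 2 point(s)
  x = 1: RHS = 2, y in [3, 4]  -> 2 point(s)
  x = 2: RHS = 2, y in [3, 4]  -> 2 point(s)
  x = 3: RHS = 0, y in [0]  -> 1 point(s)
  x = 4: RHS = 2, y in [3, 4]  -> 2 point(s)
  x = 5: RHS = 0, y in [0]  -> 1 point(s)
  x = 6: RHS = 0, y in [0]  -> 1 point(s)
Affine points: 11. Add the point at infinity: total = 12.

#E(F_7) = 12


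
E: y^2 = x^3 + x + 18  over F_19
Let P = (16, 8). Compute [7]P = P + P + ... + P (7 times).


k = 7 = 111_2 (binary, LSB first: 111)
Double-and-add from P = (16, 8):
  bit 0 = 1: acc = O + (16, 8) = (16, 8)
  bit 1 = 1: acc = (16, 8) + (15, 8) = (7, 11)
  bit 2 = 1: acc = (7, 11) + (13, 10) = (8, 5)

7P = (8, 5)


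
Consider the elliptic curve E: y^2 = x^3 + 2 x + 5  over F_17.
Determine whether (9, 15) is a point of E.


Check whether y^2 = x^3 + 2 x + 5 (mod 17) for (x, y) = (9, 15).
LHS: y^2 = 15^2 mod 17 = 4
RHS: x^3 + 2 x + 5 = 9^3 + 2*9 + 5 mod 17 = 4
LHS = RHS

Yes, on the curve


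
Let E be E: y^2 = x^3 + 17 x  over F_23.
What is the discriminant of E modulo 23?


4 a^3 + 27 b^2 = 4*17^3 + 27*0^2 = 19652 + 0 = 19652
Delta = -16 * (19652) = -314432
Delta mod 23 = 1

Delta = 1 (mod 23)


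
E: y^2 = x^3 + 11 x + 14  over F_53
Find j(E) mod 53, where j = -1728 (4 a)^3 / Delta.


Delta = -16(4 a^3 + 27 b^2) mod 53 = 9
-1728 * (4 a)^3 = -1728 * (4*11)^3 mod 53 = 8
j = 8 * 9^(-1) mod 53 = 48

j = 48 (mod 53)


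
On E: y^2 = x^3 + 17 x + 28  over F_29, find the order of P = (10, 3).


Compute successive multiples of P until we hit O:
  1P = (10, 3)
  2P = (22, 1)
  3P = (22, 28)
  4P = (10, 26)
  5P = O

ord(P) = 5


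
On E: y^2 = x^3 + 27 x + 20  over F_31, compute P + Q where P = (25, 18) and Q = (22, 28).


P != Q, so use the chord formula.
s = (y2 - y1) / (x2 - x1) = (10) / (28) mod 31 = 7
x3 = s^2 - x1 - x2 mod 31 = 7^2 - 25 - 22 = 2
y3 = s (x1 - x3) - y1 mod 31 = 7 * (25 - 2) - 18 = 19

P + Q = (2, 19)


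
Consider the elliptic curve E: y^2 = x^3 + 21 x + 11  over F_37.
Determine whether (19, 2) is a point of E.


Check whether y^2 = x^3 + 21 x + 11 (mod 37) for (x, y) = (19, 2).
LHS: y^2 = 2^2 mod 37 = 4
RHS: x^3 + 21 x + 11 = 19^3 + 21*19 + 11 mod 37 = 17
LHS != RHS

No, not on the curve


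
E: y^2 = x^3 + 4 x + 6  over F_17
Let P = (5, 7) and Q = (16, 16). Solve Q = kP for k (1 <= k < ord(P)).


Enumerate multiples of P until we hit Q = (16, 16):
  1P = (5, 7)
  2P = (11, 15)
  3P = (16, 1)
  4P = (14, 1)
  5P = (6, 5)
  6P = (10, 3)
  7P = (4, 16)
  8P = (4, 1)
  9P = (10, 14)
  10P = (6, 12)
  11P = (14, 16)
  12P = (16, 16)
Match found at i = 12.

k = 12


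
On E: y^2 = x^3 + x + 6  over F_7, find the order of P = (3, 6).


Compute successive multiples of P until we hit O:
  1P = (3, 6)
  2P = (1, 1)
  3P = (4, 2)
  4P = (2, 4)
  5P = (6, 2)
  6P = (6, 5)
  7P = (2, 3)
  8P = (4, 5)
  ... (continuing to 11P)
  11P = O

ord(P) = 11


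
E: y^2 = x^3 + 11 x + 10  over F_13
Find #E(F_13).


For each x in F_13, count y with y^2 = x^3 + 11 x + 10 mod 13:
  x = 0: RHS = 10, y in [6, 7]  -> 2 point(s)
  x = 1: RHS = 9, y in [3, 10]  -> 2 point(s)
  x = 2: RHS = 1, y in [1, 12]  -> 2 point(s)
  x = 4: RHS = 1, y in [1, 12]  -> 2 point(s)
  x = 7: RHS = 1, y in [1, 12]  -> 2 point(s)
  x = 8: RHS = 12, y in [5, 8]  -> 2 point(s)
Affine points: 12. Add the point at infinity: total = 13.

#E(F_13) = 13


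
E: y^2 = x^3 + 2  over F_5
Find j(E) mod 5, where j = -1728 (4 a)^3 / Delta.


Delta = -16(4 a^3 + 27 b^2) mod 5 = 2
-1728 * (4 a)^3 = -1728 * (4*0)^3 mod 5 = 0
j = 0 * 2^(-1) mod 5 = 0

j = 0 (mod 5)


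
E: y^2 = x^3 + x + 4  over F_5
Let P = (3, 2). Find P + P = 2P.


Doubling: s = (3 x1^2 + a) / (2 y1)
s = (3*3^2 + 1) / (2*2) mod 5 = 2
x3 = s^2 - 2 x1 mod 5 = 2^2 - 2*3 = 3
y3 = s (x1 - x3) - y1 mod 5 = 2 * (3 - 3) - 2 = 3

2P = (3, 3)


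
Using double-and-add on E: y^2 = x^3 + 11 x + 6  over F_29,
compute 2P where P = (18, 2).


k = 2 = 10_2 (binary, LSB first: 01)
Double-and-add from P = (18, 2):
  bit 0 = 0: acc unchanged = O
  bit 1 = 1: acc = O + (28, 20) = (28, 20)

2P = (28, 20)


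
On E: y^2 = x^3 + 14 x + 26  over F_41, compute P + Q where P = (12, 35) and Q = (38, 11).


P != Q, so use the chord formula.
s = (y2 - y1) / (x2 - x1) = (17) / (26) mod 41 = 18
x3 = s^2 - x1 - x2 mod 41 = 18^2 - 12 - 38 = 28
y3 = s (x1 - x3) - y1 mod 41 = 18 * (12 - 28) - 35 = 5

P + Q = (28, 5)


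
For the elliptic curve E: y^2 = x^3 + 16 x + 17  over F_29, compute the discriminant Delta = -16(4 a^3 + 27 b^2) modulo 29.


4 a^3 + 27 b^2 = 4*16^3 + 27*17^2 = 16384 + 7803 = 24187
Delta = -16 * (24187) = -386992
Delta mod 29 = 13

Delta = 13 (mod 29)


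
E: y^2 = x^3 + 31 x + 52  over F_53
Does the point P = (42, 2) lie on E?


Check whether y^2 = x^3 + 31 x + 52 (mod 53) for (x, y) = (42, 2).
LHS: y^2 = 2^2 mod 53 = 4
RHS: x^3 + 31 x + 52 = 42^3 + 31*42 + 52 mod 53 = 23
LHS != RHS

No, not on the curve


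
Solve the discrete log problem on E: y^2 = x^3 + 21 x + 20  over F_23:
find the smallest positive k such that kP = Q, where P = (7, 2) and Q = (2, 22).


Enumerate multiples of P until we hit Q = (2, 22):
  1P = (7, 2)
  2P = (2, 1)
  3P = (3, 8)
  4P = (21, 19)
  5P = (21, 4)
  6P = (3, 15)
  7P = (2, 22)
Match found at i = 7.

k = 7


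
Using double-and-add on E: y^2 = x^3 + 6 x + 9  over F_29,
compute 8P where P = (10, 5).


k = 8 = 1000_2 (binary, LSB first: 0001)
Double-and-add from P = (10, 5):
  bit 0 = 0: acc unchanged = O
  bit 1 = 0: acc unchanged = O
  bit 2 = 0: acc unchanged = O
  bit 3 = 1: acc = O + (26, 15) = (26, 15)

8P = (26, 15)


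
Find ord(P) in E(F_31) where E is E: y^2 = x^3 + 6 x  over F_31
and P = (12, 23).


Compute successive multiples of P until we hit O:
  1P = (12, 23)
  2P = (9, 15)
  3P = (24, 7)
  4P = (14, 21)
  5P = (6, 2)
  6P = (2, 12)
  7P = (21, 26)
  8P = (5, 0)
  ... (continuing to 16P)
  16P = O

ord(P) = 16


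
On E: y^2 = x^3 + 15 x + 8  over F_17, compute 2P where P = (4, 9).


Doubling: s = (3 x1^2 + a) / (2 y1)
s = (3*4^2 + 15) / (2*9) mod 17 = 12
x3 = s^2 - 2 x1 mod 17 = 12^2 - 2*4 = 0
y3 = s (x1 - x3) - y1 mod 17 = 12 * (4 - 0) - 9 = 5

2P = (0, 5)


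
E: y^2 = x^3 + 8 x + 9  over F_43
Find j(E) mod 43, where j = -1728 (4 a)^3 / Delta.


Delta = -16(4 a^3 + 27 b^2) mod 43 = 8
-1728 * (4 a)^3 = -1728 * (4*8)^3 mod 43 = 27
j = 27 * 8^(-1) mod 43 = 41

j = 41 (mod 43)


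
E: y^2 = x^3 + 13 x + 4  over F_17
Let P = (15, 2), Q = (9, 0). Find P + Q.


P != Q, so use the chord formula.
s = (y2 - y1) / (x2 - x1) = (15) / (11) mod 17 = 6
x3 = s^2 - x1 - x2 mod 17 = 6^2 - 15 - 9 = 12
y3 = s (x1 - x3) - y1 mod 17 = 6 * (15 - 12) - 2 = 16

P + Q = (12, 16)


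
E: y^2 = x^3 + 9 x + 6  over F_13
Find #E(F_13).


For each x in F_13, count y with y^2 = x^3 + 9 x + 6 mod 13:
  x = 1: RHS = 3, y in [4, 9]  -> 2 point(s)
  x = 6: RHS = 3, y in [4, 9]  -> 2 point(s)
  x = 7: RHS = 9, y in [3, 10]  -> 2 point(s)
  x = 9: RHS = 10, y in [6, 7]  -> 2 point(s)
  x = 10: RHS = 4, y in [2, 11]  -> 2 point(s)
  x = 12: RHS = 9, y in [3, 10]  -> 2 point(s)
Affine points: 12. Add the point at infinity: total = 13.

#E(F_13) = 13


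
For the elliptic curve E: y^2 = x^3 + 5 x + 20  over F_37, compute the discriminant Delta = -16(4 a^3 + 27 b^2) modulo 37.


4 a^3 + 27 b^2 = 4*5^3 + 27*20^2 = 500 + 10800 = 11300
Delta = -16 * (11300) = -180800
Delta mod 37 = 19

Delta = 19 (mod 37)


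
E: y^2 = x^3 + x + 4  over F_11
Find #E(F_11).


For each x in F_11, count y with y^2 = x^3 + 1 x + 4 mod 11:
  x = 0: RHS = 4, y in [2, 9]  -> 2 point(s)
  x = 2: RHS = 3, y in [5, 6]  -> 2 point(s)
  x = 3: RHS = 1, y in [1, 10]  -> 2 point(s)
  x = 9: RHS = 5, y in [4, 7]  -> 2 point(s)
Affine points: 8. Add the point at infinity: total = 9.

#E(F_11) = 9


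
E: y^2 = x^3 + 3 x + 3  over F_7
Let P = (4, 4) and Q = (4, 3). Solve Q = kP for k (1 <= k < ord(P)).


Enumerate multiples of P until we hit Q = (4, 3):
  1P = (4, 4)
  2P = (3, 5)
  3P = (1, 0)
  4P = (3, 2)
  5P = (4, 3)
Match found at i = 5.

k = 5


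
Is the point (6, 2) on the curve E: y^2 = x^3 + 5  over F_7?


Check whether y^2 = x^3 + 0 x + 5 (mod 7) for (x, y) = (6, 2).
LHS: y^2 = 2^2 mod 7 = 4
RHS: x^3 + 0 x + 5 = 6^3 + 0*6 + 5 mod 7 = 4
LHS = RHS

Yes, on the curve


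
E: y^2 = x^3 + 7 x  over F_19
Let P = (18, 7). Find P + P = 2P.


Doubling: s = (3 x1^2 + a) / (2 y1)
s = (3*18^2 + 7) / (2*7) mod 19 = 17
x3 = s^2 - 2 x1 mod 19 = 17^2 - 2*18 = 6
y3 = s (x1 - x3) - y1 mod 19 = 17 * (18 - 6) - 7 = 7

2P = (6, 7)


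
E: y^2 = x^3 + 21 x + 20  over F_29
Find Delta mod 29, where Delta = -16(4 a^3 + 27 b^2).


4 a^3 + 27 b^2 = 4*21^3 + 27*20^2 = 37044 + 10800 = 47844
Delta = -16 * (47844) = -765504
Delta mod 29 = 9

Delta = 9 (mod 29)


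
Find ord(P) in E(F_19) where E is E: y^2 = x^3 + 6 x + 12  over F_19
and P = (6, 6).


Compute successive multiples of P until we hit O:
  1P = (6, 6)
  2P = (7, 13)
  3P = (17, 12)
  4P = (12, 8)
  5P = (18, 9)
  6P = (1, 0)
  7P = (18, 10)
  8P = (12, 11)
  ... (continuing to 12P)
  12P = O

ord(P) = 12


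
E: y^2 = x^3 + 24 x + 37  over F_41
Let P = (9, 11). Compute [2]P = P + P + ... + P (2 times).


k = 2 = 10_2 (binary, LSB first: 01)
Double-and-add from P = (9, 11):
  bit 0 = 0: acc unchanged = O
  bit 1 = 1: acc = O + (14, 1) = (14, 1)

2P = (14, 1)


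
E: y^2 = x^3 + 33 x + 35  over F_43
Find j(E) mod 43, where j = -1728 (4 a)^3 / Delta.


Delta = -16(4 a^3 + 27 b^2) mod 43 = 17
-1728 * (4 a)^3 = -1728 * (4*33)^3 mod 43 = 42
j = 42 * 17^(-1) mod 43 = 5

j = 5 (mod 43)


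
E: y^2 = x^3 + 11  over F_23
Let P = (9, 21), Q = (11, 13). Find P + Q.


P != Q, so use the chord formula.
s = (y2 - y1) / (x2 - x1) = (15) / (2) mod 23 = 19
x3 = s^2 - x1 - x2 mod 23 = 19^2 - 9 - 11 = 19
y3 = s (x1 - x3) - y1 mod 23 = 19 * (9 - 19) - 21 = 19

P + Q = (19, 19)


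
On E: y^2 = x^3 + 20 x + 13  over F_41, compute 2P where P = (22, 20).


Doubling: s = (3 x1^2 + a) / (2 y1)
s = (3*22^2 + 20) / (2*20) mod 41 = 4
x3 = s^2 - 2 x1 mod 41 = 4^2 - 2*22 = 13
y3 = s (x1 - x3) - y1 mod 41 = 4 * (22 - 13) - 20 = 16

2P = (13, 16)
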